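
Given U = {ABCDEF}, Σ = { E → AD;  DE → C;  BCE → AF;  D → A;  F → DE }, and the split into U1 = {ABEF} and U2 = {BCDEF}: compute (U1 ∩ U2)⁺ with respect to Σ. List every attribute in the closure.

U1 ∩ U2 = {BEF}.
E → AD applies, adding AD
DE → C applies, adding C
Closure: {ABCDEF}.

ABCDEF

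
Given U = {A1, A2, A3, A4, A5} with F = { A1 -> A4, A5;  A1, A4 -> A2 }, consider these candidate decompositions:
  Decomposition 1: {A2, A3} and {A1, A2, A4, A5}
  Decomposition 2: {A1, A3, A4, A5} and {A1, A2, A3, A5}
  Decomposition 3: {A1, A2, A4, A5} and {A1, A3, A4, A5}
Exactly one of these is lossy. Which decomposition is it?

Decomposition 1: common = {A2}, closure = {A2} → lossy.
Decomposition 2: common = {A1, A3, A5}, closure = {A1, A2, A3, A4, A5} → lossless.
Decomposition 3: common = {A1, A4, A5}, closure = {A1, A2, A4, A5} → lossless.

Decomposition 1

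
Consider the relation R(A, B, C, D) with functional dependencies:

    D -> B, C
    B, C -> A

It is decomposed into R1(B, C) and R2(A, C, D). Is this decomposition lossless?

Common attributes: R1 ∩ R2 = {C}.
No dependency enlarges {C}, so (C)⁺ = {C}.
The closure contains neither all of R1 = {B, C} nor all of R2 = {A, C, D}, so the common attributes are not a superkey of either fragment. The join is lossy.

No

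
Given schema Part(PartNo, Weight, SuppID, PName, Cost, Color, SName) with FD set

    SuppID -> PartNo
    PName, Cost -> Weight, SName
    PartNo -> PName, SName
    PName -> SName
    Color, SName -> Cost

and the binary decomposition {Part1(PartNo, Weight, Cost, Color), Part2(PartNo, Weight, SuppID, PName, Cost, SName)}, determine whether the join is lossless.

Common attributes: Part1 ∩ Part2 = {PartNo, Weight, Cost}.
Closure of {PartNo, Weight, Cost}: PartNo → PName, SName applies, adding PName, SName. So (PartNo, Weight, Cost)⁺ = {PartNo, Weight, PName, Cost, SName}.
The closure contains neither all of Part1 = {PartNo, Weight, Cost, Color} nor all of Part2 = {PartNo, Weight, SuppID, PName, Cost, SName}, so the common attributes are not a superkey of either fragment. The join is lossy.

No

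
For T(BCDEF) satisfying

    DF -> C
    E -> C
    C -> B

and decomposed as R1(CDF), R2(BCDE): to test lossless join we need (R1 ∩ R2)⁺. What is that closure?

R1 ∩ R2 = {CD}.
C → B applies, adding B
Closure: {BCD}.

BCD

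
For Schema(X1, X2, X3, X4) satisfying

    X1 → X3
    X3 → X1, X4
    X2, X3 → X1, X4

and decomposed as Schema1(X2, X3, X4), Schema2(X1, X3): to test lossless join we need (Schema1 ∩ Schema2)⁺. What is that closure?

Schema1 ∩ Schema2 = {X3}.
X3 → X1, X4 applies, adding X1, X4
Closure: {X1, X3, X4}.

X1, X3, X4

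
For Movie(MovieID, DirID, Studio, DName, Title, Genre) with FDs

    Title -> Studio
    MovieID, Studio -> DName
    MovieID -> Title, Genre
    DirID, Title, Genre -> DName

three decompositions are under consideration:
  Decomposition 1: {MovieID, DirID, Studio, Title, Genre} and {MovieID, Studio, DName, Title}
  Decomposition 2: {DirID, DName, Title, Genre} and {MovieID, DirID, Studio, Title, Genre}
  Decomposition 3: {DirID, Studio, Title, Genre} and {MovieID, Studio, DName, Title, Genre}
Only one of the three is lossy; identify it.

Decomposition 3

Decomposition 1: common = {MovieID, Studio, Title}, closure = {MovieID, Studio, DName, Title, Genre} → lossless.
Decomposition 2: common = {DirID, Title, Genre}, closure = {DirID, Studio, DName, Title, Genre} → lossless.
Decomposition 3: common = {Studio, Title, Genre}, closure = {Studio, Title, Genre} → lossy.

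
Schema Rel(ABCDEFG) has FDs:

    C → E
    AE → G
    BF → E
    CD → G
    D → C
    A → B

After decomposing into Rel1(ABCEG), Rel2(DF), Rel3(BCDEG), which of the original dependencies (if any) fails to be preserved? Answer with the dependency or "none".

Check BF → E: no single fragment contains all of {BEF}, and the restricted closure of {BF} across the fragments never reaches {E}.
C → E is preserved.
AE → G is preserved.
CD → G is preserved.
D → C is preserved.
A → B is preserved.

BF → E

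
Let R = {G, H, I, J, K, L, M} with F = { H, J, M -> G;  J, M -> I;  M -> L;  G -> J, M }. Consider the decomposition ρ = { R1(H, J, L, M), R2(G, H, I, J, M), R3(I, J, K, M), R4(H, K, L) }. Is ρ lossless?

No

Chase test. Columns are G, H, I, J, K, L, M; row i has aⱼ where attribute j ∈ Ri, else bᵢⱼ.
Initial tableau (one row per fragment):
  row 1: b11 a2 b13 a4 b15 a6 a7
  row 2: a1 a2 a3 a4 b25 b26 a7
  row 3: b31 b32 a3 a4 a5 b36 a7
  row 4: b41 a2 b43 b44 a5 a6 b47
Rows 1 and 2 agree on H, J, M; apply H, J, M→G and equate their G entries.
Rows 1 and 2 agree on J, M; apply J, M→I and equate their I entries.
Rows 1 and 2 agree on M; apply M→L and equate their L entries.
Rows 1 and 3 agree on M; apply M→L and equate their L entries.
No row becomes fully distinguished — the join is lossy.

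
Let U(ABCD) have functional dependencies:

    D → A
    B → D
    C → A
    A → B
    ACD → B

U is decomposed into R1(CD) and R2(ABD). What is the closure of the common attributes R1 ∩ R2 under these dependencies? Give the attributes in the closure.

ABD

R1 ∩ R2 = {D}.
D → A applies, adding A
A → B applies, adding B
Closure: {ABD}.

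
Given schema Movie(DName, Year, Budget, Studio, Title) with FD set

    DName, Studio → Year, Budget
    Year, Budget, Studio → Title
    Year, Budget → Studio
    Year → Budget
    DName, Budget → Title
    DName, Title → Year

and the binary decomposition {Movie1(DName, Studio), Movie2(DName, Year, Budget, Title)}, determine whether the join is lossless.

Common attributes: Movie1 ∩ Movie2 = {DName}.
No dependency enlarges {DName}, so (DName)⁺ = {DName}.
The closure contains neither all of Movie1 = {DName, Studio} nor all of Movie2 = {DName, Year, Budget, Title}, so the common attributes are not a superkey of either fragment. The join is lossy.

No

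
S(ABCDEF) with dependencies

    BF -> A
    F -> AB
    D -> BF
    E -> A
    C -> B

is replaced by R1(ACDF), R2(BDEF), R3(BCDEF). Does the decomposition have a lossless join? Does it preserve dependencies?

lossless but not dependency-preserving

Lossless test (chase): Rows 2 and 3 agree on BF; apply BF→A and equate their A entries. Rows 1 and 2 agree on F; apply F→AB and equate their AB entries. Row 3 is now all distinguished symbols — the join is lossless.
Dependency preservation: the restricted closure of {E} across the fragments never reaches {A}, so E → A cannot be enforced without a join — not preserved.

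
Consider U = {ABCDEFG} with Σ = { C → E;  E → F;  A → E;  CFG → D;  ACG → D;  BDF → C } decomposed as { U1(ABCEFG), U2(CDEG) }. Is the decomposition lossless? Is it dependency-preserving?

lossless but not dependency-preserving

Lossless test: (CEG)⁺ = {CDEFG}, which contains all of one fragment — lossless.
Dependency preservation: the restricted closure of {BDF} across the fragments never reaches {C}, so BDF → C cannot be enforced without a join — not preserved.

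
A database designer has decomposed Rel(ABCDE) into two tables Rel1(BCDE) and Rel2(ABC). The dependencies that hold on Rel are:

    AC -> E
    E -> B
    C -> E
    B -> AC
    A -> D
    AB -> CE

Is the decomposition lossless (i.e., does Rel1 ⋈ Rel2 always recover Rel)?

Yes

Common attributes: Rel1 ∩ Rel2 = {BC}.
Closure of {BC}: C → E applies, adding E; B → AC applies, adding A; A → D applies, adding D. So (BC)⁺ = {ABCDE}.
This closure contains every attribute of Rel1, so Rel1 ∩ Rel2 → Rel1. The join is lossless.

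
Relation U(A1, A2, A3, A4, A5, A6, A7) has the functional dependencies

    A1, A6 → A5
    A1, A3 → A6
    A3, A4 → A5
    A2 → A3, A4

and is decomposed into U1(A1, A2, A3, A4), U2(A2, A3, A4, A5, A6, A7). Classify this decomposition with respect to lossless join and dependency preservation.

Lossless test: (A2, A3, A4)⁺ = {A2, A3, A4, A5}, which is a superkey of neither fragment — lossy.
Dependency preservation: the restricted closure of {A1, A6} across the fragments never reaches {A5}, so A1, A6 → A5 cannot be enforced without a join — not preserved.

lossy and not dependency-preserving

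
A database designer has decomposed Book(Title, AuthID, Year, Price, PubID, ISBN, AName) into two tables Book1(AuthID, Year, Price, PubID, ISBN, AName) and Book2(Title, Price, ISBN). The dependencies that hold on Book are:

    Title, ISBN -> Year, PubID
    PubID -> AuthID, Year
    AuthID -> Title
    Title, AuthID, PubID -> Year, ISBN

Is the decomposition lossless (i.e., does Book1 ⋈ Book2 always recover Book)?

No

Common attributes: Book1 ∩ Book2 = {Price, ISBN}.
No dependency enlarges {Price, ISBN}, so (Price, ISBN)⁺ = {Price, ISBN}.
The closure contains neither all of Book1 = {AuthID, Year, Price, PubID, ISBN, AName} nor all of Book2 = {Title, Price, ISBN}, so the common attributes are not a superkey of either fragment. The join is lossy.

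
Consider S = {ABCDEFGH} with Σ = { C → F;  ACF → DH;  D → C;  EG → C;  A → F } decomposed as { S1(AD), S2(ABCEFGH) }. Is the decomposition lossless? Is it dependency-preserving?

Lossless test: (A)⁺ = {AF}, which is a superkey of neither fragment — lossy.
Dependency preservation: the restricted closure of {ACF} across the fragments never reaches {DH}, so ACF → DH cannot be enforced without a join — not preserved.

lossy and not dependency-preserving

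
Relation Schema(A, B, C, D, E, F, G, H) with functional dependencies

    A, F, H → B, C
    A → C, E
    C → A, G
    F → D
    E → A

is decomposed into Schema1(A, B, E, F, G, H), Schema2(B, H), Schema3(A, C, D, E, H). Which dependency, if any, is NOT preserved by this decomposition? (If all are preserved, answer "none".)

Check F → D: no single fragment contains all of {D, F}, and the restricted closure of {F} across the fragments never reaches {D}.
A, F, H → B, C is preserved.
A → C, E is preserved.
C → A, G is preserved.
E → A is preserved.

F → D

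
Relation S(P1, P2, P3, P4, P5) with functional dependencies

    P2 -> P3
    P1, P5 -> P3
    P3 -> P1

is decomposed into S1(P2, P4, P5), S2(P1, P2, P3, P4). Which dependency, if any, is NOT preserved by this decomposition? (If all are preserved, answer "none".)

Check P1, P5 → P3: no single fragment contains all of {P1, P3, P5}, and the restricted closure of {P1, P5} across the fragments never reaches {P3}.
P2 → P3 is preserved.
P3 → P1 is preserved.

P1, P5 -> P3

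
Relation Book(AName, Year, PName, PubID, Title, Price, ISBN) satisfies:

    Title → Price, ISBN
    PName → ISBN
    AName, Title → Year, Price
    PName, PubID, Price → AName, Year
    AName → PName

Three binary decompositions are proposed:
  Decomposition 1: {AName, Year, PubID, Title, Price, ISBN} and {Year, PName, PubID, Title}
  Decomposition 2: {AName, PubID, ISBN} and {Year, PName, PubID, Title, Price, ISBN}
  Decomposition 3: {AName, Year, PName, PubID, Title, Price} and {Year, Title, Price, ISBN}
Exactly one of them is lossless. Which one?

Decomposition 1: common = {Year, PubID, Title}, closure = {Year, PubID, Title, Price, ISBN} → lossy.
Decomposition 2: common = {PubID, ISBN}, closure = {PubID, ISBN} → lossy.
Decomposition 3: common = {Year, Title, Price}, closure = {Year, Title, Price, ISBN} → lossless.

Decomposition 3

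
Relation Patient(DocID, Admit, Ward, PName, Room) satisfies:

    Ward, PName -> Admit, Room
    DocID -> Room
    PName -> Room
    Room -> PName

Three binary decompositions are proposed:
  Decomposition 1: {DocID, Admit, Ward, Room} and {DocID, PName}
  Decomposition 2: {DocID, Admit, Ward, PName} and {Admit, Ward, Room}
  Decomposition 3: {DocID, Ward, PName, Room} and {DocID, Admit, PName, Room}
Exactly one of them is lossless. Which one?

Decomposition 1: common = {DocID}, closure = {DocID, PName, Room} → lossless.
Decomposition 2: common = {Admit, Ward}, closure = {Admit, Ward} → lossy.
Decomposition 3: common = {DocID, PName, Room}, closure = {DocID, PName, Room} → lossy.

Decomposition 1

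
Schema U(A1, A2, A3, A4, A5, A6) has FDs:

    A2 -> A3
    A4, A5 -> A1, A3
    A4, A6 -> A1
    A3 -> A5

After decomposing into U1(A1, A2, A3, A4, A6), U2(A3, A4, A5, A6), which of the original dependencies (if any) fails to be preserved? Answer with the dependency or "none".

none

A2 → A3 lies within U1.
A4, A5 → A1, A3: restricted closure across fragments reaches A1, A3.
A4, A6 → A1 lies within U1.
A3 → A5 lies within U2.
Every dependency is enforceable on the fragments, so the decomposition is dependency-preserving.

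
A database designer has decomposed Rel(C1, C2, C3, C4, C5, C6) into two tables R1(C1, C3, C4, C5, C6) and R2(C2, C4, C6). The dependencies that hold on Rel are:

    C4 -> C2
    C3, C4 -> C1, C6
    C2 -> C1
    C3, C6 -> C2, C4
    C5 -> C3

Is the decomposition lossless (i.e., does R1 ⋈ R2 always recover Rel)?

Yes

Common attributes: R1 ∩ R2 = {C4, C6}.
Closure of {C4, C6}: C4 → C2 applies, adding C2; C2 → C1 applies, adding C1. So (C4, C6)⁺ = {C1, C2, C4, C6}.
This closure contains every attribute of R2, so R1 ∩ R2 → R2. The join is lossless.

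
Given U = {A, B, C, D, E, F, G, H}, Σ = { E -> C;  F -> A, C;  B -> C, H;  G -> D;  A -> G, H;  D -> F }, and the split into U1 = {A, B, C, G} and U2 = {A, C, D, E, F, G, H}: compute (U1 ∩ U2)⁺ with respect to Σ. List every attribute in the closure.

A, C, D, F, G, H

U1 ∩ U2 = {A, C, G}.
G → D applies, adding D
A → G, H applies, adding H
D → F applies, adding F
Closure: {A, C, D, F, G, H}.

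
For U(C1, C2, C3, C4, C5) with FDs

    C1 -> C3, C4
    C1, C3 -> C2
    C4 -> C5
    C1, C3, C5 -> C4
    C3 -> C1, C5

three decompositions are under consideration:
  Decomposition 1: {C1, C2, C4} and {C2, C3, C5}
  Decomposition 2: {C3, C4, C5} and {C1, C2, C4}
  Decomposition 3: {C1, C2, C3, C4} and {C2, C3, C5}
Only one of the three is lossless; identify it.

Decomposition 1: common = {C2}, closure = {C2} → lossy.
Decomposition 2: common = {C4}, closure = {C4, C5} → lossy.
Decomposition 3: common = {C2, C3}, closure = {C1, C2, C3, C4, C5} → lossless.

Decomposition 3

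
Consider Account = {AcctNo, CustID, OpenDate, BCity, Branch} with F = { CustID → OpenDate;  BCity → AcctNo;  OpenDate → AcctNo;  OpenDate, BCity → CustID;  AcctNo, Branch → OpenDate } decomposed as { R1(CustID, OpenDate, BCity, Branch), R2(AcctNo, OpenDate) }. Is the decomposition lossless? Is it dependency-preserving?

Lossless test: (OpenDate)⁺ = {AcctNo, OpenDate}, which contains all of one fragment — lossless.
Dependency preservation: the restricted closure of {BCity} across the fragments never reaches {AcctNo}, so BCity → AcctNo cannot be enforced without a join — not preserved.

lossless but not dependency-preserving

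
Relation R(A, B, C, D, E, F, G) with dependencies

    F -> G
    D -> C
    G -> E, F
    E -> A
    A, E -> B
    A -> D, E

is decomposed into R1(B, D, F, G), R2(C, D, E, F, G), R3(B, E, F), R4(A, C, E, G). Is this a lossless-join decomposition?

Yes

Chase test. Columns are A, B, C, D, E, F, G; row i has aⱼ where attribute j ∈ Ri, else bᵢⱼ.
Initial tableau (one row per fragment):
  row 1: b11 a2 b13 a4 b15 a6 a7
  row 2: b21 b22 a3 a4 a5 a6 a7
  row 3: b31 a2 b33 b34 a5 a6 b37
  row 4: a1 b42 a3 b44 a5 b46 a7
Rows 1 and 3 agree on F; apply F→G and equate their G entries.
Rows 1 and 2 agree on D; apply D→C and equate their C entries.
Rows 1 and 2 agree on G; apply G→E, F and equate their E, F entries.
Rows 1 and 4 agree on G; apply G→E, F and equate their E, F entries.
Rows 1 and 2 agree on E; apply E→A and equate their A entries.
Rows 1 and 3 agree on E; apply E→A and equate their A entries.
Rows 1 and 4 agree on E; apply E→A and equate their A entries.
Rows 1 and 2 agree on A, E; apply A, E→B and equate their B entries.
Rows 1 and 4 agree on A, E; apply A, E→B and equate their B entries.
Rows 1 and 3 agree on A; apply A→D, E and equate their D, E entries.
Rows 1 and 4 agree on A; apply A→D, E and equate their D, E entries.
Rows 1 and 3 agree on D; apply D→C and equate their C entries.
Row 1 is now all distinguished symbols — the join is lossless.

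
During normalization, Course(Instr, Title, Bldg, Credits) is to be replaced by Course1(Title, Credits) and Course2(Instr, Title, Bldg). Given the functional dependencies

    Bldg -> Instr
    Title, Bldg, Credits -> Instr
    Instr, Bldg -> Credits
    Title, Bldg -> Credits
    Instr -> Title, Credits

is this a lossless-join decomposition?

Common attributes: Course1 ∩ Course2 = {Title}.
No dependency enlarges {Title}, so (Title)⁺ = {Title}.
The closure contains neither all of Course1 = {Title, Credits} nor all of Course2 = {Instr, Title, Bldg}, so the common attributes are not a superkey of either fragment. The join is lossy.

No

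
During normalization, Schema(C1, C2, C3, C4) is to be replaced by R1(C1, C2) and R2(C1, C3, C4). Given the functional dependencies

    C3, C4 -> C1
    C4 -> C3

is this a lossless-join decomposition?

No

Common attributes: R1 ∩ R2 = {C1}.
No dependency enlarges {C1}, so (C1)⁺ = {C1}.
The closure contains neither all of R1 = {C1, C2} nor all of R2 = {C1, C3, C4}, so the common attributes are not a superkey of either fragment. The join is lossy.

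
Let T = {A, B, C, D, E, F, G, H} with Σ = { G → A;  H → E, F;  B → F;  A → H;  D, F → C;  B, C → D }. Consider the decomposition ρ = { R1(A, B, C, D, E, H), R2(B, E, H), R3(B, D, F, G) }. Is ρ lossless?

No

Chase test. Columns are A, B, C, D, E, F, G, H; row i has aⱼ where attribute j ∈ Ri, else bᵢⱼ.
Initial tableau (one row per fragment):
  row 1: a1 a2 a3 a4 a5 b16 b17 a8
  row 2: b21 a2 b23 b24 a5 b26 b27 a8
  row 3: b31 a2 b33 a4 b35 a6 a7 b38
Rows 1 and 2 agree on H; apply H→E, F and equate their E, F entries.
Rows 1 and 3 agree on B; apply B→F and equate their F entries.
Rows 1 and 3 agree on D, F; apply D, F→C and equate their C entries.
No row becomes fully distinguished — the join is lossy.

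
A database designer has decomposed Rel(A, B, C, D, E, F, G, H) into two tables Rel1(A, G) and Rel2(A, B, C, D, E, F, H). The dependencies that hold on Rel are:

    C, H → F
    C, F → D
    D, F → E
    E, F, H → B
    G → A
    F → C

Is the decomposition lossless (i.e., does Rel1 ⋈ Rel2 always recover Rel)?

Common attributes: Rel1 ∩ Rel2 = {A}.
No dependency enlarges {A}, so (A)⁺ = {A}.
The closure contains neither all of Rel1 = {A, G} nor all of Rel2 = {A, B, C, D, E, F, H}, so the common attributes are not a superkey of either fragment. The join is lossy.

No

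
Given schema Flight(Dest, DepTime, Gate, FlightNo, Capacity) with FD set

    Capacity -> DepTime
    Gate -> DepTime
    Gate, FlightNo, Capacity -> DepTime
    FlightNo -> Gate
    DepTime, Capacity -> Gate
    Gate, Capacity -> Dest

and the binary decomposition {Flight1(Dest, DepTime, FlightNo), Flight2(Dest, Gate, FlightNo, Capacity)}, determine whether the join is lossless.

Yes

Common attributes: Flight1 ∩ Flight2 = {Dest, FlightNo}.
Closure of {Dest, FlightNo}: FlightNo → Gate applies, adding Gate; Gate → DepTime applies, adding DepTime. So (Dest, FlightNo)⁺ = {Dest, DepTime, Gate, FlightNo}.
This closure contains every attribute of Flight1, so Flight1 ∩ Flight2 → Flight1. The join is lossless.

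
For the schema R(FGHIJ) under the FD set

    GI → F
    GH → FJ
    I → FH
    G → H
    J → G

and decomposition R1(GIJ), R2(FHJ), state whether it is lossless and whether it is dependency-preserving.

lossless but not dependency-preserving

Lossless test: (J)⁺ = {FGHJ}, which contains all of one fragment — lossless.
Dependency preservation: the restricted closure of {I} across the fragments never reaches {FH}, so I → FH cannot be enforced without a join — not preserved.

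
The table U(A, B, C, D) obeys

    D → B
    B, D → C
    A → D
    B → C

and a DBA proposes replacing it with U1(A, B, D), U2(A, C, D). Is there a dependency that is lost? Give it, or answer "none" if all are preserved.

Check B → C: no single fragment contains all of {B, C}, and the restricted closure of {B} across the fragments never reaches {C}.
D → B is preserved.
B, D → C is preserved.
A → D is preserved.

B → C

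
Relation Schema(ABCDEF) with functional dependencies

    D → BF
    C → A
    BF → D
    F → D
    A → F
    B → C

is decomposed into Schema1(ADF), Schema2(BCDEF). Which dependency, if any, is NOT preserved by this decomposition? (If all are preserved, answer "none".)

D → BF lies within Schema2.
C → A: restricted closure across fragments reaches A.
BF → D lies within Schema2.
F → D lies within Schema1.
A → F lies within Schema1.
B → C lies within Schema2.
Every dependency is enforceable on the fragments, so the decomposition is dependency-preserving.

none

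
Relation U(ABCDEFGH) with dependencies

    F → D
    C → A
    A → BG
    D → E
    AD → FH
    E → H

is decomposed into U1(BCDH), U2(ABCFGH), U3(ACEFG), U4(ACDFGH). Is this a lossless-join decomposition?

Yes

Chase test. Columns are ABCDEFGH; row i has aⱼ where attribute j ∈ Ui, else bᵢⱼ.
Initial tableau (one row per fragment):
  row 1: b11 a2 a3 a4 b15 b16 b17 a8
  row 2: a1 a2 a3 b24 b25 a6 a7 a8
  row 3: a1 b32 a3 b34 a5 a6 a7 b38
  row 4: a1 b42 a3 a4 b45 a6 a7 a8
Rows 2 and 3 agree on F; apply F→D and equate their D entries.
Rows 2 and 4 agree on F; apply F→D and equate their D entries.
Rows 1 and 2 agree on C; apply C→A and equate their A entries.
Rows 1 and 2 agree on A; apply A→BG and equate their BG entries.
Rows 1 and 3 agree on A; apply A→BG and equate their BG entries.
Rows 1 and 4 agree on A; apply A→BG and equate their BG entries.
Rows 1 and 2 agree on D; apply D→E and equate their E entries.
Rows 1 and 3 agree on D; apply D→E and equate their E entries.
Rows 1 and 4 agree on D; apply D→E and equate their E entries.
Rows 1 and 2 agree on AD; apply AD→FH and equate their FH entries.
Rows 1 and 3 agree on AD; apply AD→FH and equate their FH entries.
Row 1 is now all distinguished symbols — the join is lossless.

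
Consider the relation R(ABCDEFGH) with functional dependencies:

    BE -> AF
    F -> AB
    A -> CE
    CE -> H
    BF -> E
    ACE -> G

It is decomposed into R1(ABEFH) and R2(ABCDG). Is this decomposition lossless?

Common attributes: R1 ∩ R2 = {AB}.
Closure of {AB}: A → CE applies, adding CE; CE → H applies, adding H; ACE → G applies, adding G; BE → AF applies, adding F. So (AB)⁺ = {ABCEFGH}.
This closure contains every attribute of R1, so R1 ∩ R2 → R1. The join is lossless.

Yes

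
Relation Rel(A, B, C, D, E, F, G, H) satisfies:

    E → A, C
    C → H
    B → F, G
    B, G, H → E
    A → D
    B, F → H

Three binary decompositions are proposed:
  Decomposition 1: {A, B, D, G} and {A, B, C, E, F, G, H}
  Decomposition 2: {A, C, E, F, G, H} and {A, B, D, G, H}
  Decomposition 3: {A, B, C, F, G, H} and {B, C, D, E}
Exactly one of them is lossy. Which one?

Decomposition 1: common = {A, B, G}, closure = {A, B, C, D, E, F, G, H} → lossless.
Decomposition 2: common = {A, G, H}, closure = {A, D, G, H} → lossy.
Decomposition 3: common = {B, C}, closure = {A, B, C, D, E, F, G, H} → lossless.

Decomposition 2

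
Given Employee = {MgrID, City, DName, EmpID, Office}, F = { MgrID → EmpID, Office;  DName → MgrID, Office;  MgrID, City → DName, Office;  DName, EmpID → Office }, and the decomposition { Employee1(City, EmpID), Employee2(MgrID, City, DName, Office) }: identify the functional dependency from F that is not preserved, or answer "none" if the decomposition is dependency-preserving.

Check MgrID → EmpID, Office: no single fragment contains all of {MgrID, EmpID, Office}, and the restricted closure of {MgrID} across the fragments never reaches {EmpID, Office}.
DName → MgrID, Office is preserved.
MgrID, City → DName, Office is preserved.
DName, EmpID → Office is preserved.

MgrID → EmpID, Office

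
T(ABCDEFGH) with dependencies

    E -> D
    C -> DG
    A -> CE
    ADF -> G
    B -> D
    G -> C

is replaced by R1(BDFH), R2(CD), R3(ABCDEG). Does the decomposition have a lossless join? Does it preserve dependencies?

lossy but dependency-preserving

Lossless test (chase): Rows 2 and 3 agree on C; apply C→DG and equate their DG entries. No row becomes fully distinguished — the join is lossy.
Dependency preservation: ADF → G is not contained in any single fragment, but the restricted closure of its left-hand side across the fragments still reaches the right-hand side; the remaining FDs each lie inside some fragment. All dependencies are preserved.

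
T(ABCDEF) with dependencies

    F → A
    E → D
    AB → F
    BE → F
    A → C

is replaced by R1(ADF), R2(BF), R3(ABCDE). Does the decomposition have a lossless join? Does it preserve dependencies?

lossless but not dependency-preserving

Lossless test (chase): Rows 1 and 2 agree on F; apply F→A and equate their A entries. Rows 2 and 3 agree on AB; apply AB→F and equate their F entries. Rows 1 and 2 agree on A; apply A→C and equate their C entries. Rows 1 and 3 agree on A; apply A→C and equate their C entries. Row 3 is now all distinguished symbols — the join is lossless.
Dependency preservation: the restricted closure of {AB} across the fragments never reaches {F}, so AB → F cannot be enforced without a join — not preserved.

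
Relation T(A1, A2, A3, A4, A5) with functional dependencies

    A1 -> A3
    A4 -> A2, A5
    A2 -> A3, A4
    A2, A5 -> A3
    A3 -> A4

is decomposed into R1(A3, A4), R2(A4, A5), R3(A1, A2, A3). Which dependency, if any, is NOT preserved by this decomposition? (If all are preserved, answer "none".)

A1 → A3 lies within R3.
A4 → A2, A5: restricted closure across fragments reaches A2, A5.
A2 → A3, A4: restricted closure across fragments reaches A3, A4.
A2, A5 → A3: restricted closure across fragments reaches A3.
A3 → A4 lies within R1.
Every dependency is enforceable on the fragments, so the decomposition is dependency-preserving.

none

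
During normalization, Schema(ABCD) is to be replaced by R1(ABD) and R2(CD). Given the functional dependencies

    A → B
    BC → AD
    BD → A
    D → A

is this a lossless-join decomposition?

Common attributes: R1 ∩ R2 = {D}.
Closure of {D}: D → A applies, adding A; A → B applies, adding B. So (D)⁺ = {ABD}.
This closure contains every attribute of R1, so R1 ∩ R2 → R1. The join is lossless.

Yes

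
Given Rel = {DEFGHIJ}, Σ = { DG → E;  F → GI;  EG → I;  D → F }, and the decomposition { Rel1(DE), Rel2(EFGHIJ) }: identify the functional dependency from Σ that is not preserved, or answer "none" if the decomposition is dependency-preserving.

Check D → F: no single fragment contains all of {DF}, and the restricted closure of {D} across the fragments never reaches {F}.
DG → E is preserved.
F → GI is preserved.
EG → I is preserved.

D → F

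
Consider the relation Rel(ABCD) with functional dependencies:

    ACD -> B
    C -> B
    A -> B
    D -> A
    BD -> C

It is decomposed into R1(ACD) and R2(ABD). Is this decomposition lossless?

Common attributes: R1 ∩ R2 = {AD}.
Closure of {AD}: A → B applies, adding B; BD → C applies, adding C. So (AD)⁺ = {ABCD}.
This closure contains every attribute of R1, so R1 ∩ R2 → R1. The join is lossless.

Yes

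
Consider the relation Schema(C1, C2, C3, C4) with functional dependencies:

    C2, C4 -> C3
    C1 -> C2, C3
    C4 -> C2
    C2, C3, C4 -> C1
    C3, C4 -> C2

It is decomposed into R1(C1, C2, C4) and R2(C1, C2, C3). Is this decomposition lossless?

Common attributes: R1 ∩ R2 = {C1, C2}.
Closure of {C1, C2}: C1 → C2, C3 applies, adding C3. So (C1, C2)⁺ = {C1, C2, C3}.
This closure contains every attribute of R2, so R1 ∩ R2 → R2. The join is lossless.

Yes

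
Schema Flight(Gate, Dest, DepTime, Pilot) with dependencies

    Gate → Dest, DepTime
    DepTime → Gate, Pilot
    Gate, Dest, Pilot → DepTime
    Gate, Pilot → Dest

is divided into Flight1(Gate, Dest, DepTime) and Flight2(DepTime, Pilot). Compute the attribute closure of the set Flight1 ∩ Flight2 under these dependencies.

Flight1 ∩ Flight2 = {DepTime}.
DepTime → Gate, Pilot applies, adding Gate, Pilot
Gate, Pilot → Dest applies, adding Dest
Closure: {Gate, Dest, DepTime, Pilot}.

Gate, Dest, DepTime, Pilot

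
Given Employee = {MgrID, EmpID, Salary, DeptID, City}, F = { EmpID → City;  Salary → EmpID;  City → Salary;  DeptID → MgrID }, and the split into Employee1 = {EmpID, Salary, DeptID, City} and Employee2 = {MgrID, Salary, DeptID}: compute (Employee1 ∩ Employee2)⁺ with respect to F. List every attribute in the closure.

MgrID, EmpID, Salary, DeptID, City

Employee1 ∩ Employee2 = {Salary, DeptID}.
Salary → EmpID applies, adding EmpID
DeptID → MgrID applies, adding MgrID
EmpID → City applies, adding City
Closure: {MgrID, EmpID, Salary, DeptID, City}.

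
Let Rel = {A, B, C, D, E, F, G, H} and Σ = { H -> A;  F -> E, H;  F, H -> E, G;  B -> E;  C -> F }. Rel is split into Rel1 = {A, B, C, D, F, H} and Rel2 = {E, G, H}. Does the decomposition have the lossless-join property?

Common attributes: Rel1 ∩ Rel2 = {H}.
Closure of {H}: H → A applies, adding A. So (H)⁺ = {A, H}.
The closure contains neither all of Rel1 = {A, B, C, D, F, H} nor all of Rel2 = {E, G, H}, so the common attributes are not a superkey of either fragment. The join is lossy.

No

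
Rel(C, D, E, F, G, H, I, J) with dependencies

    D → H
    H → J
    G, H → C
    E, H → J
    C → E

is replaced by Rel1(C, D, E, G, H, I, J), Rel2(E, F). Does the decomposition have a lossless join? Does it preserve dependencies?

Lossless test: (E)⁺ = {E}, which is a superkey of neither fragment — lossy.
Dependency preservation: every FD's attributes lie within a single fragment, so each can be enforced locally — preserved.

lossy but dependency-preserving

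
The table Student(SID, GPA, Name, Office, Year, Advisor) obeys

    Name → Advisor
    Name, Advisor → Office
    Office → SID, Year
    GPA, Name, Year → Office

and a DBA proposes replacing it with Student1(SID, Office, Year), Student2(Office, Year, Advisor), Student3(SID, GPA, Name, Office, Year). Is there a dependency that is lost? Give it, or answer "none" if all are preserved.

Name → Advisor

Check Name → Advisor: no single fragment contains all of {Name, Advisor}, and the restricted closure of {Name} across the fragments never reaches {Advisor}.
Name, Advisor → Office is preserved.
Office → SID, Year is preserved.
GPA, Name, Year → Office is preserved.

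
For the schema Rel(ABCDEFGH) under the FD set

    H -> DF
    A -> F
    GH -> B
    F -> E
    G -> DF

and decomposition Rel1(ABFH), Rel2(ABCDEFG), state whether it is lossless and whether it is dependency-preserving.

lossy and not dependency-preserving

Lossless test: (ABF)⁺ = {ABEF}, which is a superkey of neither fragment — lossy.
Dependency preservation: the restricted closure of {H} across the fragments never reaches {DF}, so H → DF cannot be enforced without a join — not preserved.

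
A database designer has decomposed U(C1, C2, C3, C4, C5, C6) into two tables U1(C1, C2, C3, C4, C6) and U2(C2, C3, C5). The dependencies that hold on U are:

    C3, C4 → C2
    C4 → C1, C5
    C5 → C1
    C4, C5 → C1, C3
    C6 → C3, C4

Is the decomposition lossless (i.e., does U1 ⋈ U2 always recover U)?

No

Common attributes: U1 ∩ U2 = {C2, C3}.
No dependency enlarges {C2, C3}, so (C2, C3)⁺ = {C2, C3}.
The closure contains neither all of U1 = {C1, C2, C3, C4, C6} nor all of U2 = {C2, C3, C5}, so the common attributes are not a superkey of either fragment. The join is lossy.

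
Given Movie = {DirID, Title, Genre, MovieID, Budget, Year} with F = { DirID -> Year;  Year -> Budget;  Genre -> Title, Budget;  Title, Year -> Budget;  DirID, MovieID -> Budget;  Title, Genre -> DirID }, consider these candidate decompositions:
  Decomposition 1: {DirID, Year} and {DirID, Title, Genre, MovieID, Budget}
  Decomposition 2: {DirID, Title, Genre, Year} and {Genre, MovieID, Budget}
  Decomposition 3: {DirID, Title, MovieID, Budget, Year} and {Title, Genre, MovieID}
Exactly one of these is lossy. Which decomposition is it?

Decomposition 1: common = {DirID}, closure = {DirID, Budget, Year} → lossless.
Decomposition 2: common = {Genre}, closure = {DirID, Title, Genre, Budget, Year} → lossless.
Decomposition 3: common = {Title, MovieID}, closure = {Title, MovieID} → lossy.

Decomposition 3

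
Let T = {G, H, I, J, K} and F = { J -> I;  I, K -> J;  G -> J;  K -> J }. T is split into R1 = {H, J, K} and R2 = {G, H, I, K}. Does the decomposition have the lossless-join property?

Common attributes: R1 ∩ R2 = {H, K}.
Closure of {H, K}: K → J applies, adding J; J → I applies, adding I. So (H, K)⁺ = {H, I, J, K}.
This closure contains every attribute of R1, so R1 ∩ R2 → R1. The join is lossless.

Yes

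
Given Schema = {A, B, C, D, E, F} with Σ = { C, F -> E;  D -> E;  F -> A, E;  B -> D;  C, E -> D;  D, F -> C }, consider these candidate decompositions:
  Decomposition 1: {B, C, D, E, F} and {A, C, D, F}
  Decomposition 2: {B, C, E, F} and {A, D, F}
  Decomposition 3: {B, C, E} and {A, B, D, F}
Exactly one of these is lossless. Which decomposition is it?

Decomposition 1: common = {C, D, F}, closure = {A, C, D, E, F} → lossless.
Decomposition 2: common = {F}, closure = {A, E, F} → lossy.
Decomposition 3: common = {B}, closure = {B, D, E} → lossy.

Decomposition 1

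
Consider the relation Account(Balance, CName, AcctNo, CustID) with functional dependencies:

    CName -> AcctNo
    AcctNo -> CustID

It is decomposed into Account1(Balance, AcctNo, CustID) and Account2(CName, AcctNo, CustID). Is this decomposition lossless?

Common attributes: Account1 ∩ Account2 = {AcctNo, CustID}.
No dependency enlarges {AcctNo, CustID}, so (AcctNo, CustID)⁺ = {AcctNo, CustID}.
The closure contains neither all of Account1 = {Balance, AcctNo, CustID} nor all of Account2 = {CName, AcctNo, CustID}, so the common attributes are not a superkey of either fragment. The join is lossy.

No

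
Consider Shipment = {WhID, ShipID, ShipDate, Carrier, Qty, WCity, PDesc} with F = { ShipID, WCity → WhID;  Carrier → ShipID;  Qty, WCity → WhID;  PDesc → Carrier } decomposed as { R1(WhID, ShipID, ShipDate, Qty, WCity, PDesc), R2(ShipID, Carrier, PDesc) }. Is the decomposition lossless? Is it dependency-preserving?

lossless and dependency-preserving

Lossless test: (ShipID, PDesc)⁺ = {ShipID, Carrier, PDesc}, which contains all of one fragment — lossless.
Dependency preservation: every FD's attributes lie within a single fragment, so each can be enforced locally — preserved.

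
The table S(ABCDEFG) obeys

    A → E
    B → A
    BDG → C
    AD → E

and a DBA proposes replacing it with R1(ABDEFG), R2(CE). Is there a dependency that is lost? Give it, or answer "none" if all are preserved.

BDG → C

Check BDG → C: no single fragment contains all of {BCDG}, and the restricted closure of {BDG} across the fragments never reaches {C}.
A → E is preserved.
B → A is preserved.
AD → E is preserved.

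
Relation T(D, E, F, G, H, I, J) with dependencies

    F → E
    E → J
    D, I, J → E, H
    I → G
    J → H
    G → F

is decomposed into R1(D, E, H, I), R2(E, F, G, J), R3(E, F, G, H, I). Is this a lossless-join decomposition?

Chase test. Columns are D, E, F, G, H, I, J; row i has aⱼ where attribute j ∈ Ri, else bᵢⱼ.
Initial tableau (one row per fragment):
  row 1: a1 a2 b13 b14 a5 a6 b17
  row 2: b21 a2 a3 a4 b25 b26 a7
  row 3: b31 a2 a3 a4 a5 a6 b37
Rows 1 and 2 agree on E; apply E→J and equate their J entries.
Rows 1 and 3 agree on E; apply E→J and equate their J entries.
Rows 1 and 3 agree on I; apply I→G and equate their G entries.
Rows 1 and 2 agree on J; apply J→H and equate their H entries.
Rows 1 and 2 agree on G; apply G→F and equate their F entries.
Row 1 is now all distinguished symbols — the join is lossless.

Yes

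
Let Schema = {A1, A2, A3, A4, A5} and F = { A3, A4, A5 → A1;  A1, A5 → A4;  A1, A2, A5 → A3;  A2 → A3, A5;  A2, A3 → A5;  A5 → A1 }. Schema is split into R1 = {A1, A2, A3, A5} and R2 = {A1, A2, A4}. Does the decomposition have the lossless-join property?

Common attributes: R1 ∩ R2 = {A1, A2}.
Closure of {A1, A2}: A2 → A3, A5 applies, adding A3, A5; A1, A5 → A4 applies, adding A4. So (A1, A2)⁺ = {A1, A2, A3, A4, A5}.
This closure contains every attribute of R1, so R1 ∩ R2 → R1. The join is lossless.

Yes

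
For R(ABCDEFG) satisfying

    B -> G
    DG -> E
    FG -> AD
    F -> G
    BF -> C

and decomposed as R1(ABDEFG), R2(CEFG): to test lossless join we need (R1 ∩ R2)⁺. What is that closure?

ADEFG

R1 ∩ R2 = {EFG}.
FG → AD applies, adding AD
Closure: {ADEFG}.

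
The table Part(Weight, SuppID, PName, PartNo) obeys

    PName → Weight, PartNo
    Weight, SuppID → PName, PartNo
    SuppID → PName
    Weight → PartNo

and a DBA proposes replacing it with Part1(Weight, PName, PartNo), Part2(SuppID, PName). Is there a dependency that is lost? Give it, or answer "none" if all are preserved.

none

PName → Weight, PartNo lies within Part1.
Weight, SuppID → PName, PartNo: restricted closure across fragments reaches PName, PartNo.
SuppID → PName lies within Part2.
Weight → PartNo lies within Part1.
Every dependency is enforceable on the fragments, so the decomposition is dependency-preserving.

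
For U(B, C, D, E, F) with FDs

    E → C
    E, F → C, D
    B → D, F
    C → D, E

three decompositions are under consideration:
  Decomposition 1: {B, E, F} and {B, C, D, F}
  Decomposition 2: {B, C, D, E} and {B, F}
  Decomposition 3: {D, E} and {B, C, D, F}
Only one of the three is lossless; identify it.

Decomposition 2

Decomposition 1: common = {B, F}, closure = {B, D, F} → lossy.
Decomposition 2: common = {B}, closure = {B, D, F} → lossless.
Decomposition 3: common = {D}, closure = {D} → lossy.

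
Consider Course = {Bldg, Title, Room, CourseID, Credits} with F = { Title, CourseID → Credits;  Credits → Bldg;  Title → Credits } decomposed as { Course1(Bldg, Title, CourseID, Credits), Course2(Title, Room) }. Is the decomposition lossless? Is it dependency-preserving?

lossy but dependency-preserving

Lossless test: (Title)⁺ = {Bldg, Title, Credits}, which is a superkey of neither fragment — lossy.
Dependency preservation: every FD's attributes lie within a single fragment, so each can be enforced locally — preserved.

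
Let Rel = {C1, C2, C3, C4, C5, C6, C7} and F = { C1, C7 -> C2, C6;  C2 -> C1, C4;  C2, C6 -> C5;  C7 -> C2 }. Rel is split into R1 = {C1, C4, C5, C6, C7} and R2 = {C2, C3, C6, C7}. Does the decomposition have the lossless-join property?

Common attributes: R1 ∩ R2 = {C6, C7}.
Closure of {C6, C7}: C7 → C2 applies, adding C2; C2 → C1, C4 applies, adding C1, C4; C2, C6 → C5 applies, adding C5. So (C6, C7)⁺ = {C1, C2, C4, C5, C6, C7}.
This closure contains every attribute of R1, so R1 ∩ R2 → R1. The join is lossless.

Yes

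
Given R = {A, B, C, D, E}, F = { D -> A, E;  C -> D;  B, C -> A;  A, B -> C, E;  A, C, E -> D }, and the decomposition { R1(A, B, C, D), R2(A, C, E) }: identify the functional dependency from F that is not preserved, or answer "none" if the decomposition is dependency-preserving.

D -> A, E

Check D → A, E: no single fragment contains all of {A, D, E}, and the restricted closure of {D} across the fragments never reaches {A, E}.
C → D is preserved.
B, C → A is preserved.
A, B → C, E is preserved.
A, C, E → D is preserved.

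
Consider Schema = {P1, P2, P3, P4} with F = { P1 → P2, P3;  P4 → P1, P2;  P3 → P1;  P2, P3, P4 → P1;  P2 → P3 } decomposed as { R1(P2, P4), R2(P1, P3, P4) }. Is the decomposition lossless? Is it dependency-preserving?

lossless but not dependency-preserving

Lossless test: (P4)⁺ = {P1, P2, P3, P4}, which contains all of one fragment — lossless.
Dependency preservation: the restricted closure of {P1} across the fragments never reaches {P2, P3}, so P1 → P2, P3 cannot be enforced without a join — not preserved.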